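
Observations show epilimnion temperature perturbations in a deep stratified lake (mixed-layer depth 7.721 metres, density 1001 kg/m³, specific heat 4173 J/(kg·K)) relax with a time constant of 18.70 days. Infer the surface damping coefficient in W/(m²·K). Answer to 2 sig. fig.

Areal heat capacity C = ρ c_p D = 1001 × 4173 × 7.721 = 3.23×10^7 J/(m²·K).
τ = 18.70 days = 1.62×10^6 s.
λ = C / τ = 3.23×10^7 / 1.62×10^6 = 20.0 W/(m²·K).

20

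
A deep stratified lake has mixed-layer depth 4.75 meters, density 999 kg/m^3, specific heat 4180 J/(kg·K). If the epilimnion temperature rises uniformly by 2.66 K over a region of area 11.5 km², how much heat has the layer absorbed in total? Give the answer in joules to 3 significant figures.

6.07×10^14 J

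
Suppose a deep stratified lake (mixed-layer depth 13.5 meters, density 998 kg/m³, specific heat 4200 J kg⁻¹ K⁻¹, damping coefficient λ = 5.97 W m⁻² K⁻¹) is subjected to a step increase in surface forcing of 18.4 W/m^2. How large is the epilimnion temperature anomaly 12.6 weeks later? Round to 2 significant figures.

Areal heat capacity C = ρ c_p D = 998 × 4200 × 13.5 = 5.66×10^7 J/(m²·K).
τ = C / λ = 5.66×10^7 / 5.97 = 9.48×10^6 s.
Equilibrium anomaly ΔT_eq = F / λ = 18.4 / 5.97 = 3.08 K.
t = 12.6 weeks = 7.62×10^6 s, so t/τ = 0.804.
ΔT(t) = ΔT_eq (1 − e^(−t/τ)) = 3.08 × (1 − e^−0.804) = 1.70 K.

1.7 K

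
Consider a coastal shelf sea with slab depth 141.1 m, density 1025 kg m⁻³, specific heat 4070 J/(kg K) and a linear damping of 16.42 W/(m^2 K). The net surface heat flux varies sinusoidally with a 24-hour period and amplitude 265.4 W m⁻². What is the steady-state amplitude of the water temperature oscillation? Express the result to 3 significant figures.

0.00620 K

Areal heat capacity C = ρ c_p D = 1025 × 4070 × 141.1 = 5.89×10^8 J/(m^2 K).
Angular frequency ω = 2π / T = 2π / 86400 s = 7.27×10^-5 s⁻¹.
√((Cω)² + λ²) = √((42800)² + 16.42²) = 42800 W/(m²·K).
Amplitude A = F₀ / √((Cω)²+λ²) = 265.4 / 42800 = 0.00620 K.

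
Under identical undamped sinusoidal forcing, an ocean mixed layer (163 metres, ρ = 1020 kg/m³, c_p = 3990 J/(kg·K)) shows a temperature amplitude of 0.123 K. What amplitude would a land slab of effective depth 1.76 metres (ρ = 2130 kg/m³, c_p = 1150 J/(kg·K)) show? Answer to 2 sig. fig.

19 K

C_ocean = 6.63×10^8 J/(m²·K); C_land = 4.31×10^6 J/(m²·K).
A ∝ 1/C ⇒ A_land = A_ocean × C_ocean/C_land = 0.123 × 154 = 18.9 K.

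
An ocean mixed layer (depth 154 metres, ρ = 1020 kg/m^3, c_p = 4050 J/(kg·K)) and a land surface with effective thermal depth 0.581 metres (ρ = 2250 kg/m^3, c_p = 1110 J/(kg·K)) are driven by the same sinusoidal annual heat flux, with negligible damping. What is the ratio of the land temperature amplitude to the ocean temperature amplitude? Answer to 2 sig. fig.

C_ocean = 1020 × 4050 × 154 = 6.36×10^8 J/(m²·K).
C_land = 2250 × 1110 × 0.581 = 1.45×10^6 J/(m²·K).
Undamped amplitude ∝ 1/C, so A_land/A_ocean = C_ocean/C_land = 438.

440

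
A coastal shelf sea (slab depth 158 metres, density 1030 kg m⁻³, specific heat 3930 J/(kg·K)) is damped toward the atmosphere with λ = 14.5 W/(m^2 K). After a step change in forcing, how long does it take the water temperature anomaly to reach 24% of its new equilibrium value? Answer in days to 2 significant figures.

Areal heat capacity C = ρ c_p D = 1030 × 3930 × 158 = 6.40×10^8 J m⁻² K⁻¹.
τ = C / λ = 6.40×10^8 / 14.5 = 4.41×10^7 s.
Fraction reached: 1 − e^(−t/τ) = 0.24 ⇒ t = −τ ln(1 − 0.24) = τ × 0.274.
t = 1.21×10^7 s = 140 days.

140 days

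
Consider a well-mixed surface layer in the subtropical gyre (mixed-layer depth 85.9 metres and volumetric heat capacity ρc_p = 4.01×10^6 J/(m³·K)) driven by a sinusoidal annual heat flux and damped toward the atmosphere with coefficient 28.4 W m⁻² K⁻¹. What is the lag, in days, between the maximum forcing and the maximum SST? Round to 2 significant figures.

Areal heat capacity C = ρc_p × D = 4.01×10^6 × 85.9 = 3.44×10^8 J m⁻² K⁻¹.
ω = 2π / 3.15×10^7 s = 1.99×10^-7 s⁻¹.
Phase lag φ = arctan(Cω/λ) = arctan(68.6/28.4) = 1.18 rad.
Time lag = φ / ω = 1.18 / 1.99×10^-7 = 5.91×10^6 s = 68.5 days.

68 days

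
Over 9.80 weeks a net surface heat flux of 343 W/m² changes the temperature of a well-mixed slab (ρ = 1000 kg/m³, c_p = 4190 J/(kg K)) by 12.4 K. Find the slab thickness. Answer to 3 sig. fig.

39.1 m

Heat input Q = F Δt = 343 × 5.93×10^6 s = 2.03×10^9 J/m².
Required areal heat capacity C = Q / ΔT = 1.64×10^8 J/(m²·K).
Depth D = C / (ρ c_p) = 1.64×10^8 / (1000 × 4190) = 39.1 m.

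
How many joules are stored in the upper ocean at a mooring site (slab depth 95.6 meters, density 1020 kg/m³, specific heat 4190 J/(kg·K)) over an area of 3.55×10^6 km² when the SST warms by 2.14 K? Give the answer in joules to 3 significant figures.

Areal heat capacity C = ρ c_p D = 1020 × 4190 × 95.6 = 4.09×10^8 J m⁻² K⁻¹.
Heat per unit area: q = C ΔT = 4.09×10^8 × 2.14 = 8.74×10^8 J/m².
Total heat: Q = q × A = 8.74×10^8 × (3.55×10^6 × 10⁶ m²) = 3.10×10^21 J.

3.10×10^21 J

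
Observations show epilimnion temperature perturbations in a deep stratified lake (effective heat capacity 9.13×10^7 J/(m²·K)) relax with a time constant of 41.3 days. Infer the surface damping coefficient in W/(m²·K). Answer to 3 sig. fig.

25.6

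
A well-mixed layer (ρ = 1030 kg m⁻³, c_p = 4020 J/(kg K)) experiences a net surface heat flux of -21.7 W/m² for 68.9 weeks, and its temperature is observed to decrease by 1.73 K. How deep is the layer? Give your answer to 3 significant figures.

Heat input Q = F Δt = -21.7 × 4.17×10^7 s = -9.04×10^8 J/m².
Required areal heat capacity C = Q / ΔT = 5.23×10^8 J/(m²·K).
Depth D = C / (ρ c_p) = 5.23×10^8 / (1030 × 4020) = 126 m.

126 m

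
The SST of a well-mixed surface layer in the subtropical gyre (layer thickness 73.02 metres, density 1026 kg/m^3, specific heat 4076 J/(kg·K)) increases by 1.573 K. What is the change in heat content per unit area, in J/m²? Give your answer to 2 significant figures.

Areal heat capacity C = ρ c_p D = 1026 × 4076 × 73.02 = 3.05×10^8 J m⁻² K⁻¹.
ΔQ = C ΔT = 3.05×10^8 × 1.573 = 4.80×10^8 J/m².

4.8×10^8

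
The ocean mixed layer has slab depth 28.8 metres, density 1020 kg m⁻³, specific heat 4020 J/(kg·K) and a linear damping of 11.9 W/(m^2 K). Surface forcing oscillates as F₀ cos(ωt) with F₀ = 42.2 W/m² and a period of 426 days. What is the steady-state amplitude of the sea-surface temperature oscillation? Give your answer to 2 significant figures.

Areal heat capacity C = ρ c_p D = 1020 × 4020 × 28.8 = 1.18×10^8 J/(m^2 K).
Angular frequency ω = 2π / T = 2π / 3.68×10^7 s = 1.71×10^-7 s⁻¹.
√((Cω)² + λ²) = √((20.2)² + 11.9²) = 23.4 W/(m²·K).
Amplitude A = F₀ / √((Cω)²+λ²) = 42.2 / 23.4 = 1.80 K.

1.8 K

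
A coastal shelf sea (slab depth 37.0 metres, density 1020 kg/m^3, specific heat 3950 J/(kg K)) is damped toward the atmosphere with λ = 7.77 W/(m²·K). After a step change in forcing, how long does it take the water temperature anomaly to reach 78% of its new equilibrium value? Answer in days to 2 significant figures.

340 days

Areal heat capacity C = ρ c_p D = 1020 × 3950 × 37.0 = 1.49×10^8 J/(m^2 K).
τ = C / λ = 1.49×10^8 / 7.77 = 1.92×10^7 s.
Fraction reached: 1 − e^(−t/τ) = 0.78 ⇒ t = −τ ln(1 − 0.78) = τ × 1.51.
t = 2.90×10^7 s = 336 days.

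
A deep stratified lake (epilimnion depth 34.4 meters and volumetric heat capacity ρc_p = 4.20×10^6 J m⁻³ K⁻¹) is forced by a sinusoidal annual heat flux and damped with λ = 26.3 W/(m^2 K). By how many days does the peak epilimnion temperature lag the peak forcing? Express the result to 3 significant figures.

Areal heat capacity C = ρc_p × D = 4.20×10^6 × 34.4 = 1.44×10^8 J m⁻² K⁻¹.
ω = 2π / 3.15×10^7 s = 1.99×10^-7 s⁻¹.
Phase lag φ = arctan(Cω/λ) = arctan(28.8/26.3) = 0.830 rad.
Time lag = φ / ω = 0.830 / 1.99×10^-7 = 4.17×10^6 s = 48.2 days.

48.2 days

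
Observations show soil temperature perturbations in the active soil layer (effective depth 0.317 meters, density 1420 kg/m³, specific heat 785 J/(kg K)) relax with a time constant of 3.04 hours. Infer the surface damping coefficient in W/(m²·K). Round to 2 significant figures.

32

Areal heat capacity C = ρ c_p D = 1420 × 785 × 0.317 = 3.53×10^5 J/(m²·K).
τ = 3.04 hours = 10900 s.
λ = C / τ = 3.53×10^5 / 10900 = 32.3 W/(m²·K).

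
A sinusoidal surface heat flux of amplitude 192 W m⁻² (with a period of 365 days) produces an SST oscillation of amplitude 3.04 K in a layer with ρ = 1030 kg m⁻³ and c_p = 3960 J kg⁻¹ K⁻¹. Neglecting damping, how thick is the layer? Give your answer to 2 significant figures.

78 m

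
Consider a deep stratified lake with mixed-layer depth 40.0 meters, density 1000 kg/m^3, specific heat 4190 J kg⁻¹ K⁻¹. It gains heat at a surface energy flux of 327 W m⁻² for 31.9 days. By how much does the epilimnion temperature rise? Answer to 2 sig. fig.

5.4 K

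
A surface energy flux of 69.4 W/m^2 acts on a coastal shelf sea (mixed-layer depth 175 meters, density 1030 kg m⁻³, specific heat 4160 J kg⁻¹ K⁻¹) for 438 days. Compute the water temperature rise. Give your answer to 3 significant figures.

3.50 K

Areal heat capacity C = ρ c_p D = 1030 × 4160 × 175 = 7.50×10^8 J/(m^2 K).
Net heat input Q = F Δt = 69.4 × (438 days × 86400 s/day) = 2.63×10^9 J/m².
ΔT = Q / C = 2.63×10^9 / 7.50×10^8 = 3.50 K.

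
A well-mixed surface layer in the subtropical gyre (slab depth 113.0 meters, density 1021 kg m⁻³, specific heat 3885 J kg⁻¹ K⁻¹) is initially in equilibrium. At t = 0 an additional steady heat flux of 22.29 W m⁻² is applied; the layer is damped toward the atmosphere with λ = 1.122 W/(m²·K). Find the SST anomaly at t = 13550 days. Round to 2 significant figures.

Areal heat capacity C = ρ c_p D = 1021 × 3885 × 113.0 = 4.48×10^8 J m⁻² K⁻¹.
τ = C / λ = 4.48×10^8 / 1.122 = 3.99×10^8 s.
Equilibrium anomaly ΔT_eq = F / λ = 22.29 / 1.122 = 19.9 K.
t = 13550 days = 1.17×10^9 s, so t/τ = 2.93.
ΔT(t) = ΔT_eq (1 − e^(−t/τ)) = 19.9 × (1 − e^−2.93) = 18.8 K.

19 K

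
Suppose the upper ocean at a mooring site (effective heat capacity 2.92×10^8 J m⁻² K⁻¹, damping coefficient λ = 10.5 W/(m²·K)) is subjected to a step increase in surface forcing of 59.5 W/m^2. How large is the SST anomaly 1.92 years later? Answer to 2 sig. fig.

5.0 K

Areal heat capacity C = 2.92×10^8 J m⁻² K⁻¹ (given).
τ = C / λ = 2.92×10^8 / 10.5 = 2.78×10^7 s.
Equilibrium anomaly ΔT_eq = F / λ = 59.5 / 10.5 = 5.67 K.
t = 1.92 years = 6.06×10^7 s, so t/τ = 2.18.
ΔT(t) = ΔT_eq (1 − e^(−t/τ)) = 5.67 × (1 − e^−2.18) = 5.03 K.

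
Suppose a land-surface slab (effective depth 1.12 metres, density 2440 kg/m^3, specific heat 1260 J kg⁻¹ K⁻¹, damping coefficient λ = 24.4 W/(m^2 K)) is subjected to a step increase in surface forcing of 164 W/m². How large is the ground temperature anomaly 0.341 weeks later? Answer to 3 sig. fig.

5.16 K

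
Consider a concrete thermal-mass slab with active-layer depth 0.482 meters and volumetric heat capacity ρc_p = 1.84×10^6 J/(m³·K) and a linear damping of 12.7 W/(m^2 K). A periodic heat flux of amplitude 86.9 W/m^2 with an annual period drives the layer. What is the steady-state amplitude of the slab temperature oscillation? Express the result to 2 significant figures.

6.8 K

Areal heat capacity C = ρc_p × D = 1.84×10^6 × 0.482 = 8.87×10^5 J/(m²·K).
Angular frequency ω = 2π / T = 2π / 3.15×10^7 s = 1.99×10^-7 s⁻¹.
√((Cω)² + λ²) = √((0.177)² + 12.7²) = 12.7 W/(m²·K).
Amplitude A = F₀ / √((Cω)²+λ²) = 86.9 / 12.7 = 6.84 K.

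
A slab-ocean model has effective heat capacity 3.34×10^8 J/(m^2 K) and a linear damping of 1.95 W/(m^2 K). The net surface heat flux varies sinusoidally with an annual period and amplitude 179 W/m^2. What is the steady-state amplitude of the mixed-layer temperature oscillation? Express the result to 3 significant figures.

Areal heat capacity C = 3.34×10^8 J/(m^2 K) (given).
Angular frequency ω = 2π / T = 2π / 3.15×10^7 s = 1.99×10^-7 s⁻¹.
√((Cω)² + λ²) = √((66.5)² + 1.95²) = 66.6 W/(m²·K).
Amplitude A = F₀ / √((Cω)²+λ²) = 179 / 66.6 = 2.69 K.

2.69 K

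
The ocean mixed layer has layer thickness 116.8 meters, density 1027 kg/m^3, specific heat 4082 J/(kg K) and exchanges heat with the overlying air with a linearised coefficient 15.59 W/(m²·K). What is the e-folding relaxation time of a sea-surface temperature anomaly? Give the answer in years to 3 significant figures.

0.995 years

Areal heat capacity C = ρ c_p D = 1027 × 4082 × 116.8 = 4.90×10^8 J/(m^2 K).
Relaxation time τ = C / λ = 4.90×10^8 / 15.59 = 3.14×10^7 s.
In years: 3.14×10^7 s / (3.156×10^7 s/year) = 0.995 years.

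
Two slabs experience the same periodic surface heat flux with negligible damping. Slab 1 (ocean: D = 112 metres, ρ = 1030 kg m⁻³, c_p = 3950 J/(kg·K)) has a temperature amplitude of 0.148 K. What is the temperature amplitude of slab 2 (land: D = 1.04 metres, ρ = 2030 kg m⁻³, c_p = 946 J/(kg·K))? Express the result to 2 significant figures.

34 K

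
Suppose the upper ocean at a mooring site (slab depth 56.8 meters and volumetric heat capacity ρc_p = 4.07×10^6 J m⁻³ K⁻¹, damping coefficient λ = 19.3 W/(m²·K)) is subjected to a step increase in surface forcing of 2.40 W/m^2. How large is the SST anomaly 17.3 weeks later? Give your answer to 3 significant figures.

Areal heat capacity C = ρc_p × D = 4.07×10^6 × 56.8 = 2.31×10^8 J/(m²·K).
τ = C / λ = 2.31×10^8 / 19.3 = 1.20×10^7 s.
Equilibrium anomaly ΔT_eq = F / λ = 2.40 / 19.3 = 0.124 K.
t = 17.3 weeks = 1.05×10^7 s, so t/τ = 0.874.
ΔT(t) = ΔT_eq (1 − e^(−t/τ)) = 0.124 × (1 − e^−0.874) = 0.0724 K.

0.0724 K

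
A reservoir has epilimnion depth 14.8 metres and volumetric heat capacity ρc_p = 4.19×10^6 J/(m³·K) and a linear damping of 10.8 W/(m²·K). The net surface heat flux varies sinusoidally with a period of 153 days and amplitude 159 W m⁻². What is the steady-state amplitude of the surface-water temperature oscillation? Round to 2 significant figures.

Areal heat capacity C = ρc_p × D = 4.19×10^6 × 14.8 = 6.20×10^7 J/(m^2 K).
Angular frequency ω = 2π / T = 2π / 1.32×10^7 s = 4.75×10^-7 s⁻¹.
√((Cω)² + λ²) = √((29.5)² + 10.8²) = 31.4 W/(m²·K).
Amplitude A = F₀ / √((Cω)²+λ²) = 159 / 31.4 = 5.07 K.

5.1 K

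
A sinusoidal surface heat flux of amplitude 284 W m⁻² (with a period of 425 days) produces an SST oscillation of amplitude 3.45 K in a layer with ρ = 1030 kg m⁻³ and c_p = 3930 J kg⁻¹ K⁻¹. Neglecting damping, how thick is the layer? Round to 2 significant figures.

120 m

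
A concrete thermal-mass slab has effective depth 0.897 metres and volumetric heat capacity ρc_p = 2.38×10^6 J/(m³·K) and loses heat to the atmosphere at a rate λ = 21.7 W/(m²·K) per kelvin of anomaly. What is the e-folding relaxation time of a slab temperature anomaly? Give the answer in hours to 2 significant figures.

Areal heat capacity C = ρc_p × D = 2.38×10^6 × 0.897 = 2.13×10^6 J/(m^2 K).
Relaxation time τ = C / λ = 2.13×10^6 / 21.7 = 98400 s.
In hours: 98400 s / (3600 s/hour) = 27.3 hours.

27 hours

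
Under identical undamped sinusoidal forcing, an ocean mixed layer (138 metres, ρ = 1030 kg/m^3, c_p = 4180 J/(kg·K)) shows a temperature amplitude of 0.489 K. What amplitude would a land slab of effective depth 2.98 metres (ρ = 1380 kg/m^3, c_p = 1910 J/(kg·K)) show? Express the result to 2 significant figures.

37 K

C_ocean = 5.94×10^8 J/(m²·K); C_land = 7.85×10^6 J/(m²·K).
A ∝ 1/C ⇒ A_land = A_ocean × C_ocean/C_land = 0.489 × 75.6 = 37.0 K.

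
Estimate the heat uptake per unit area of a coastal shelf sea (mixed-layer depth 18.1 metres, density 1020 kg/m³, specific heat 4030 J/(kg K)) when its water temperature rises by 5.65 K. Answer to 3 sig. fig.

4.20×10^8

Areal heat capacity C = ρ c_p D = 1020 × 4030 × 18.1 = 7.44×10^7 J/(m²·K).
ΔQ = C ΔT = 7.44×10^7 × 5.65 = 4.20×10^8 J/m².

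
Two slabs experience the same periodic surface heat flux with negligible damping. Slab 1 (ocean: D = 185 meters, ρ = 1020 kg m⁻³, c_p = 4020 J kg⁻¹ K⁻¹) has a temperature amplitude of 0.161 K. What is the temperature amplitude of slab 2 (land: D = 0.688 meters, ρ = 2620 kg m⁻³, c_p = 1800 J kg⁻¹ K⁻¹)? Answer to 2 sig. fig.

38 K

C_ocean = 7.59×10^8 J/(m²·K); C_land = 3.24×10^6 J/(m²·K).
A ∝ 1/C ⇒ A_land = A_ocean × C_ocean/C_land = 0.161 × 234 = 37.6 K.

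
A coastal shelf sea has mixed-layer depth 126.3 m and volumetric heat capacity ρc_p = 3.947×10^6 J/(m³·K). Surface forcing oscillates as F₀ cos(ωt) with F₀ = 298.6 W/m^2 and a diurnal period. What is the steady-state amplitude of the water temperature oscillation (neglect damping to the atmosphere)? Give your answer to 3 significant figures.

Areal heat capacity C = ρc_p × D = 3.947×10^6 × 126.3 = 4.99×10^8 J m⁻² K⁻¹.
Angular frequency ω = 2π / T = 2π / 86400 s = 7.27×10^-5 s⁻¹.
Cω = 4.99×10^8 × 7.27×10^-5 = 36300 W/(m²·K).
Amplitude A = F₀ / (Cω) = 298.6 / 36300 = 0.00824 K.

0.00824 K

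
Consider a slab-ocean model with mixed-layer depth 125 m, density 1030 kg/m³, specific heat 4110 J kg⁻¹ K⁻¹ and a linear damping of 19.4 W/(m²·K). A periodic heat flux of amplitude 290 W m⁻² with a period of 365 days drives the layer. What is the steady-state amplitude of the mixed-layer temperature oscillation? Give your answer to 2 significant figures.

Areal heat capacity C = ρ c_p D = 1030 × 4110 × 125 = 5.29×10^8 J/(m^2 K).
Angular frequency ω = 2π / T = 2π / 3.15×10^7 s = 1.99×10^-7 s⁻¹.
√((Cω)² + λ²) = √((105)² + 19.4²) = 107 W/(m²·K).
Amplitude A = F₀ / √((Cω)²+λ²) = 290 / 107 = 2.71 K.

2.7 K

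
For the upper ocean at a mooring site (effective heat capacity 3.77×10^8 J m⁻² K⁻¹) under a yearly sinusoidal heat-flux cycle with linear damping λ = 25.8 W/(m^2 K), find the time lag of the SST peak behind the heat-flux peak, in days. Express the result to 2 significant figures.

72 days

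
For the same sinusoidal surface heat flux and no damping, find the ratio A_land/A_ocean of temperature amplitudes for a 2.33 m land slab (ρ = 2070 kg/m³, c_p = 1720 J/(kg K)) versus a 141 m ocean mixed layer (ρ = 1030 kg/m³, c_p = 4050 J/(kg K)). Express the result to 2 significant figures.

71

C_ocean = 1030 × 4050 × 141 = 5.88×10^8 J/(m²·K).
C_land = 2070 × 1720 × 2.33 = 8.30×10^6 J/(m²·K).
Undamped amplitude ∝ 1/C, so A_land/A_ocean = C_ocean/C_land = 70.9.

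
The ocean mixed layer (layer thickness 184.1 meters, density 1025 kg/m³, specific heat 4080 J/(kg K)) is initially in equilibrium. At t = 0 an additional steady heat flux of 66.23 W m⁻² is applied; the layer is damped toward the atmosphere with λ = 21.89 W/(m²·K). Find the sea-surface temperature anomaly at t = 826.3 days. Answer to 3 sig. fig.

2.63 K

Areal heat capacity C = ρ c_p D = 1025 × 4080 × 184.1 = 7.70×10^8 J/(m^2 K).
τ = C / λ = 7.70×10^8 / 21.89 = 3.52×10^7 s.
Equilibrium anomaly ΔT_eq = F / λ = 66.23 / 21.89 = 3.03 K.
t = 826.3 days = 7.14×10^7 s, so t/τ = 2.03.
ΔT(t) = ΔT_eq (1 − e^(−t/τ)) = 3.03 × (1 − e^−2.03) = 2.63 K.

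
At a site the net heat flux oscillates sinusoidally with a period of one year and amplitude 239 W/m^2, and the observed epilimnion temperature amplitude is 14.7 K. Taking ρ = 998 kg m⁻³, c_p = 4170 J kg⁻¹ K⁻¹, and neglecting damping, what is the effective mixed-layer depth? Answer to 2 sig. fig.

20 m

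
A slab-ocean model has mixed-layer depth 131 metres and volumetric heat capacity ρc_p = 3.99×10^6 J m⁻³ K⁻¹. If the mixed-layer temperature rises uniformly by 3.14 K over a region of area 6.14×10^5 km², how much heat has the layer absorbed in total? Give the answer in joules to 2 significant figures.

Areal heat capacity C = ρc_p × D = 3.99×10^6 × 131 = 5.23×10^8 J/(m²·K).
Heat per unit area: q = C ΔT = 5.23×10^8 × 3.14 = 1.64×10^9 J/m².
Total heat: Q = q × A = 1.64×10^9 × (6.14×10^5 × 10⁶ m²) = 1.01×10^21 J.

1.0×10^21 J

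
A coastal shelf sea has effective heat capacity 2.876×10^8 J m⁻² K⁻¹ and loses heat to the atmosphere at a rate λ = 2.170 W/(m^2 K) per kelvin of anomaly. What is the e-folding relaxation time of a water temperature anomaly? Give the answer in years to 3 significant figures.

4.20 years

Areal heat capacity C = 2.876×10^8 J m⁻² K⁻¹ (given).
Relaxation time τ = C / λ = 2.88×10^8 / 2.170 = 1.33×10^8 s.
In years: 1.33×10^8 s / (3.156×10^7 s/year) = 4.20 years.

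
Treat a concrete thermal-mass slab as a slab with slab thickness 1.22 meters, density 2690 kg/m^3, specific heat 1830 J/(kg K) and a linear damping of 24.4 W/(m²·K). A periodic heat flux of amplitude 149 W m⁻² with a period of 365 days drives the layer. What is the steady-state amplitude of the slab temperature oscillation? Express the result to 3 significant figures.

6.10 K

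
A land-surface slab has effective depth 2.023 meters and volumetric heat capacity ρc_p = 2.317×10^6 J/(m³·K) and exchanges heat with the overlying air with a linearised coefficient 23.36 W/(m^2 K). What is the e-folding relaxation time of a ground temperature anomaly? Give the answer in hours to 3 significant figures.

Areal heat capacity C = ρc_p × D = 2.317×10^6 × 2.023 = 4.69×10^6 J/(m^2 K).
Relaxation time τ = C / λ = 4.69×10^6 / 23.36 = 2.01×10^5 s.
In hours: 2.01×10^5 s / (3600 s/hour) = 55.7 hours.

55.7 hours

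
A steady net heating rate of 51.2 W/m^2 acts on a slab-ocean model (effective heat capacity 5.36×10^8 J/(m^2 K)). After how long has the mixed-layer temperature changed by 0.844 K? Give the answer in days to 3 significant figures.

102 days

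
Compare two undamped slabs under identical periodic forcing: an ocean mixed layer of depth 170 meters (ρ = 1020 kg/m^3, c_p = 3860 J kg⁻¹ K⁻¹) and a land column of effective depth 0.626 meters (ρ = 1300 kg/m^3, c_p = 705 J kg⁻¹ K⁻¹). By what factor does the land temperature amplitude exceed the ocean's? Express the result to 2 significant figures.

1200

C_ocean = 1020 × 3860 × 170 = 6.69×10^8 J/(m²·K).
C_land = 1300 × 705 × 0.626 = 5.74×10^5 J/(m²·K).
Undamped amplitude ∝ 1/C, so A_land/A_ocean = C_ocean/C_land = 1170.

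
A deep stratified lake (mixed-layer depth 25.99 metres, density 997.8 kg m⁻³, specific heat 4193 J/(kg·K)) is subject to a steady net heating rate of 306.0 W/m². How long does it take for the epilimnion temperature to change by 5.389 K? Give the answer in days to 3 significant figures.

Areal heat capacity C = ρ c_p D = 997.8 × 4193 × 25.99 = 1.09×10^8 J/(m²·K).
Time required: Δt = C ΔT / F = 1.09×10^8 × 5.389 / 306.0 = 1.91×10^6 s.
In days: 1.91×10^6 s / (86400 s/day) = 22.2 days.

22.2 days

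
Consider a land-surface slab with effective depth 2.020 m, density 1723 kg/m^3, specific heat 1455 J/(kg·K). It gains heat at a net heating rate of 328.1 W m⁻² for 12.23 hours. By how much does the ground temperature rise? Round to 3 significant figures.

2.85 K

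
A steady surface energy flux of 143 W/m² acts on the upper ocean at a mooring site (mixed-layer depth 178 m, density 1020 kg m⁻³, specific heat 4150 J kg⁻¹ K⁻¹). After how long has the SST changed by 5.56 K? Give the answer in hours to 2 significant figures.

8100 hours

Areal heat capacity C = ρ c_p D = 1020 × 4150 × 178 = 7.53×10^8 J m⁻² K⁻¹.
Time required: Δt = C ΔT / F = 7.53×10^8 × 5.56 / 143 = 2.93×10^7 s.
In hours: 2.93×10^7 s / (3600 s/hour) = 8140 hours.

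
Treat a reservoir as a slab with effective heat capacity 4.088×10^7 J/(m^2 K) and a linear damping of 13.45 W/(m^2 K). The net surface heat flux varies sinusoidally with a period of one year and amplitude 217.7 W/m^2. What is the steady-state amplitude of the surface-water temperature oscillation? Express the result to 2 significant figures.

Areal heat capacity C = 4.088×10^7 J/(m^2 K) (given).
Angular frequency ω = 2π / T = 2π / 3.15×10^7 s = 1.99×10^-7 s⁻¹.
√((Cω)² + λ²) = √((8.14)² + 13.45²) = 15.7 W/(m²·K).
Amplitude A = F₀ / √((Cω)²+λ²) = 217.7 / 15.7 = 13.8 K.

14 K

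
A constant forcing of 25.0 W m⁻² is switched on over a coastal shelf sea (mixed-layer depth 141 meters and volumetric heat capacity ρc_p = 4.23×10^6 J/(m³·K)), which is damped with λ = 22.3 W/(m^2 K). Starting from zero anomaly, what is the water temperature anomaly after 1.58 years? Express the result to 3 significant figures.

0.947 K

Areal heat capacity C = ρc_p × D = 4.23×10^6 × 141 = 5.96×10^8 J/(m²·K).
τ = C / λ = 5.96×10^8 / 22.3 = 2.67×10^7 s.
Equilibrium anomaly ΔT_eq = F / λ = 25.0 / 22.3 = 1.12 K.
t = 1.58 years = 4.99×10^7 s, so t/τ = 1.86.
ΔT(t) = ΔT_eq (1 − e^(−t/τ)) = 1.12 × (1 − e^−1.86) = 0.947 K.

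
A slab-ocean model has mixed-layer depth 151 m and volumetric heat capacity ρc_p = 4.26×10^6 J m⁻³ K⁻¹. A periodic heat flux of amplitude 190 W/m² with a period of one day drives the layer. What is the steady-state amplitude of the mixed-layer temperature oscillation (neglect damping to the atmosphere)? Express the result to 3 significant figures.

0.00406 K

Areal heat capacity C = ρc_p × D = 4.26×10^6 × 151 = 6.43×10^8 J m⁻² K⁻¹.
Angular frequency ω = 2π / T = 2π / 86400 s = 7.27×10^-5 s⁻¹.
Cω = 6.43×10^8 × 7.27×10^-5 = 46800 W/(m²·K).
Amplitude A = F₀ / (Cω) = 190 / 46800 = 0.00406 K.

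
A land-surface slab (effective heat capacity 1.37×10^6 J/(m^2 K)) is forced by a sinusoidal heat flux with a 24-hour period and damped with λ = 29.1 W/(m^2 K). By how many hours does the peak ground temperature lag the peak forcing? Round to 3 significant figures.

4.91 hours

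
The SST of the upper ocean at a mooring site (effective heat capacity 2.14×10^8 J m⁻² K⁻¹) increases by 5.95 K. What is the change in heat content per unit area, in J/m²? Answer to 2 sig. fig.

1.3×10^9

Areal heat capacity C = 2.14×10^8 J m⁻² K⁻¹ (given).
ΔQ = C ΔT = 2.14×10^8 × 5.95 = 1.27×10^9 J/m².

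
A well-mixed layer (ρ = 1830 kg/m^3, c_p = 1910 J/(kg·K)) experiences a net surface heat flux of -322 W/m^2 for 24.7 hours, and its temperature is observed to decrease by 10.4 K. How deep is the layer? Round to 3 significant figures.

0.788 m

Heat input Q = F Δt = -322 × 88900 s = -2.86×10^7 J/m².
Required areal heat capacity C = Q / ΔT = 2.75×10^6 J/(m²·K).
Depth D = C / (ρ c_p) = 2.75×10^6 / (1830 × 1910) = 0.788 m.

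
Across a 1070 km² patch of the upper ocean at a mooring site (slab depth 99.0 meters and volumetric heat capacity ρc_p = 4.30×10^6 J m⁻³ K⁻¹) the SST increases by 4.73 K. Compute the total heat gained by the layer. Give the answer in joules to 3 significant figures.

Areal heat capacity C = ρc_p × D = 4.30×10^6 × 99.0 = 4.26×10^8 J/(m²·K).
Heat per unit area: q = C ΔT = 4.26×10^8 × 4.73 = 2.01×10^9 J/m².
Total heat: Q = q × A = 2.01×10^9 × (1070 × 10⁶ m²) = 2.15×10^18 J.

2.15×10^18 J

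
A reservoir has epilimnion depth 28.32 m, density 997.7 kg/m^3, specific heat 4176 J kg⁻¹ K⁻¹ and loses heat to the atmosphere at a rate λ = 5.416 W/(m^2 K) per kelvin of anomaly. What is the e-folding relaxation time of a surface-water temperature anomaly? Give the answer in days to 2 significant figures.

250 days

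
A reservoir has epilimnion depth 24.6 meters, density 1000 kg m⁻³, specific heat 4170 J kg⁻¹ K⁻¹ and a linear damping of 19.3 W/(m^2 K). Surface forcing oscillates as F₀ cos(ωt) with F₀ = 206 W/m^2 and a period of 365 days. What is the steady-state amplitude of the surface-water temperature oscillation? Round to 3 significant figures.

Areal heat capacity C = ρ c_p D = 1000 × 4170 × 24.6 = 1.03×10^8 J/(m^2 K).
Angular frequency ω = 2π / T = 2π / 3.15×10^7 s = 1.99×10^-7 s⁻¹.
√((Cω)² + λ²) = √((20.4)² + 19.3²) = 28.1 W/(m²·K).
Amplitude A = F₀ / √((Cω)²+λ²) = 206 / 28.1 = 7.33 K.

7.33 K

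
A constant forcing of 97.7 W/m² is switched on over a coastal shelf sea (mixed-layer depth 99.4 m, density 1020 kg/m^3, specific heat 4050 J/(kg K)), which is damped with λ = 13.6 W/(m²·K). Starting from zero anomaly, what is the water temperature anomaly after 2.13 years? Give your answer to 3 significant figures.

Areal heat capacity C = ρ c_p D = 1020 × 4050 × 99.4 = 4.11×10^8 J/(m^2 K).
τ = C / λ = 4.11×10^8 / 13.6 = 3.02×10^7 s.
Equilibrium anomaly ΔT_eq = F / λ = 97.7 / 13.6 = 7.18 K.
t = 2.13 years = 6.72×10^7 s, so t/τ = 2.23.
ΔT(t) = ΔT_eq (1 − e^(−t/τ)) = 7.18 × (1 − e^−2.23) = 6.41 K.

6.41 K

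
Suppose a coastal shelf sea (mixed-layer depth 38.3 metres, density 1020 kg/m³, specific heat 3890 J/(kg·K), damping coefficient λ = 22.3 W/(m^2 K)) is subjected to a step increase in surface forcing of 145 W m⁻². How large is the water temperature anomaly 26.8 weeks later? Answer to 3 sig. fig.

Areal heat capacity C = ρ c_p D = 1020 × 3890 × 38.3 = 1.52×10^8 J/(m²·K).
τ = C / λ = 1.52×10^8 / 22.3 = 6.81×10^6 s.
Equilibrium anomaly ΔT_eq = F / λ = 145 / 22.3 = 6.50 K.
t = 26.8 weeks = 1.62×10^7 s, so t/τ = 2.38.
ΔT(t) = ΔT_eq (1 − e^(−t/τ)) = 6.50 × (1 − e^−2.38) = 5.90 K.

5.90 K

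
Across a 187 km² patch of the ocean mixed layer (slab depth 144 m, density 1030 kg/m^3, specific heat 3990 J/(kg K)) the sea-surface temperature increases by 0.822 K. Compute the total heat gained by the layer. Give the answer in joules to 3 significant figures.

9.10×10^16 J

Areal heat capacity C = ρ c_p D = 1030 × 3990 × 144 = 5.92×10^8 J m⁻² K⁻¹.
Heat per unit area: q = C ΔT = 5.92×10^8 × 0.822 = 4.86×10^8 J/m².
Total heat: Q = q × A = 4.86×10^8 × (187 × 10⁶ m²) = 9.10×10^16 J.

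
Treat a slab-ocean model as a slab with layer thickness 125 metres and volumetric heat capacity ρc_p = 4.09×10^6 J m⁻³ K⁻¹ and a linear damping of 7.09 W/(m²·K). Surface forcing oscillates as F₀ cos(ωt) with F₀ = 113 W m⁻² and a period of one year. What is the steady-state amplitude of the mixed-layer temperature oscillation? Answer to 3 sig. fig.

1.11 K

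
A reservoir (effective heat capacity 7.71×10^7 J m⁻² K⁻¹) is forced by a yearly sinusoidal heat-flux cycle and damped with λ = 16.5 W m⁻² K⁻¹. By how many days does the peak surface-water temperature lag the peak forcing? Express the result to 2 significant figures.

44 days

Areal heat capacity C = 7.71×10^7 J m⁻² K⁻¹ (given).
ω = 2π / 3.15×10^7 s = 1.99×10^-7 s⁻¹.
Phase lag φ = arctan(Cω/λ) = arctan(15.4/16.5) = 0.750 rad.
Time lag = φ / ω = 0.750 / 1.99×10^-7 = 3.76×10^6 s = 43.5 days.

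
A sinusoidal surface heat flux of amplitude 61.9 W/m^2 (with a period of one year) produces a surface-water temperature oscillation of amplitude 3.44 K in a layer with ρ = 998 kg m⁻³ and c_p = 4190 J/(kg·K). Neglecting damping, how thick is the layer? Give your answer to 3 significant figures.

21.6 m

ω = 2π / 3.15×10^7 s = 1.99×10^-7 s⁻¹.
Required C = F₀ / (A ω) = 61.9 / (3.44 × 1.99×10^-7) = 9.03×10^7 J/(m²·K).
D = C / (ρ c_p) = 9.03×10^7 / (998 × 4190) = 21.6 m.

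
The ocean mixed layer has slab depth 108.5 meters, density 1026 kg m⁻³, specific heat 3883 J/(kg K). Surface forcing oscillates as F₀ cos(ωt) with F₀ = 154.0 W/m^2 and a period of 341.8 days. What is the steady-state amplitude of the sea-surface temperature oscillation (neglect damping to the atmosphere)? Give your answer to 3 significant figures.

1.67 K

Areal heat capacity C = ρ c_p D = 1026 × 3883 × 108.5 = 4.32×10^8 J m⁻² K⁻¹.
Angular frequency ω = 2π / T = 2π / 2.95×10^7 s = 2.13×10^-7 s⁻¹.
Cω = 4.32×10^8 × 2.13×10^-7 = 92.0 W/(m²·K).
Amplitude A = F₀ / (Cω) = 154.0 / 92.0 = 1.67 K.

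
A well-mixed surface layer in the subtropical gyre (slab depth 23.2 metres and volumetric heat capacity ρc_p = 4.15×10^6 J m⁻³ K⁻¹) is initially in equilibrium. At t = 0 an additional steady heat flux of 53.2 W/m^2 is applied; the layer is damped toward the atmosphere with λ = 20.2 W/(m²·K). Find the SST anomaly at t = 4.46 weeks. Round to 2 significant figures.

Areal heat capacity C = ρc_p × D = 4.15×10^6 × 23.2 = 9.63×10^7 J/(m^2 K).
τ = C / λ = 9.63×10^7 / 20.2 = 4.77×10^6 s.
Equilibrium anomaly ΔT_eq = F / λ = 53.2 / 20.2 = 2.63 K.
t = 4.46 weeks = 2.70×10^6 s, so t/τ = 0.566.
ΔT(t) = ΔT_eq (1 − e^(−t/τ)) = 2.63 × (1 − e^−0.566) = 1.14 K.

1.1 K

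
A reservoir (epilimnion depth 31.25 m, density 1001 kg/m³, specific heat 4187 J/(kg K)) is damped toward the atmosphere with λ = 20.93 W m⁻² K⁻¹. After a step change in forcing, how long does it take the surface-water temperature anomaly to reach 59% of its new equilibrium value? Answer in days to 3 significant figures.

Areal heat capacity C = ρ c_p D = 1001 × 4187 × 31.25 = 1.31×10^8 J/(m²·K).
τ = C / λ = 1.31×10^8 / 20.93 = 6.26×10^6 s.
Fraction reached: 1 − e^(−t/τ) = 0.59 ⇒ t = −τ ln(1 − 0.59) = τ × 0.892.
t = 5.58×10^6 s = 64.6 days.

64.6 days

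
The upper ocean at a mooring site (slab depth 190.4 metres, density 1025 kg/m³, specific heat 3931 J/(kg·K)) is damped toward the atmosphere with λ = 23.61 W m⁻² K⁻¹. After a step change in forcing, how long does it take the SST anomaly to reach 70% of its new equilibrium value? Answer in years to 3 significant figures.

1.24 years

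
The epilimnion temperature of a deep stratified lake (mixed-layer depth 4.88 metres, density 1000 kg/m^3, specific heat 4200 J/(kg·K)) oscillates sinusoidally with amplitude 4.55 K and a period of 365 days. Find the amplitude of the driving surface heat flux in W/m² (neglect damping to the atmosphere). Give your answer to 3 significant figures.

18.6

Areal heat capacity C = ρ c_p D = 1000 × 4200 × 4.88 = 2.05×10^7 J/(m^2 K).
ω = 2π / 3.15×10^7 s = 1.99×10^-7 s⁻¹.
Cω = 2.05×10^7 × 1.99×10^-7 = 4.08 W/(m²·K).
F₀ = A × Cω = 4.55 × 4.08 = 18.6 W/m².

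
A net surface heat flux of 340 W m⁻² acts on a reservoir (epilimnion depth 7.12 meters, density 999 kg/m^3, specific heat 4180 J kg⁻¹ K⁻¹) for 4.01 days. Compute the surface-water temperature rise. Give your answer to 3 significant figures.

3.96 K

Areal heat capacity C = ρ c_p D = 999 × 4180 × 7.12 = 2.97×10^7 J/(m^2 K).
Net heat input Q = F Δt = 340 × (4.01 days × 86400 s/day) = 1.18×10^8 J/m².
ΔT = Q / C = 1.18×10^8 / 2.97×10^7 = 3.96 K.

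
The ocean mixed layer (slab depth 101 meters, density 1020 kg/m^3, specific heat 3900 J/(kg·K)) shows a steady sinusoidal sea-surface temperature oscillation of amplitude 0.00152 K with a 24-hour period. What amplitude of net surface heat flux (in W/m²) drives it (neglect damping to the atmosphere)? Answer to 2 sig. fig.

44

Areal heat capacity C = ρ c_p D = 1020 × 3900 × 101 = 4.02×10^8 J/(m^2 K).
ω = 2π / 86400 s = 7.27×10^-5 s⁻¹.
Cω = 4.02×10^8 × 7.27×10^-5 = 29200 W/(m²·K).
F₀ = A × Cω = 0.00152 × 29200 = 44.4 W/m².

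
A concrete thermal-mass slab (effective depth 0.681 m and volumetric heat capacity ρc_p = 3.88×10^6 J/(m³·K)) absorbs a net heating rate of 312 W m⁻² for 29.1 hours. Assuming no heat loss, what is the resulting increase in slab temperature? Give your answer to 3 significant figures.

12.4 K

Areal heat capacity C = ρc_p × D = 3.88×10^6 × 0.681 = 2.64×10^6 J/(m^2 K).
Net heat input Q = F Δt = 312 × (29.1 hours × 3600 s/hour) = 3.27×10^7 J/m².
ΔT = Q / C = 3.27×10^7 / 2.64×10^6 = 12.4 K.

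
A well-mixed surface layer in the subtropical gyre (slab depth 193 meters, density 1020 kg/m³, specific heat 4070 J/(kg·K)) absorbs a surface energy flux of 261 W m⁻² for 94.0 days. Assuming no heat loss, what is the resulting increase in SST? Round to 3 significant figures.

Areal heat capacity C = ρ c_p D = 1020 × 4070 × 193 = 8.01×10^8 J/(m^2 K).
Net heat input Q = F Δt = 261 × (94.0 days × 86400 s/day) = 2.12×10^9 J/m².
ΔT = Q / C = 2.12×10^9 / 8.01×10^8 = 2.65 K.

2.65 K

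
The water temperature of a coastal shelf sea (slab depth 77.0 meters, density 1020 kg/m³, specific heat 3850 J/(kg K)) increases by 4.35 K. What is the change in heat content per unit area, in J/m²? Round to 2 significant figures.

Areal heat capacity C = ρ c_p D = 1020 × 3850 × 77.0 = 3.02×10^8 J m⁻² K⁻¹.
ΔQ = C ΔT = 3.02×10^8 × 4.35 = 1.32×10^9 J/m².

1.3×10^9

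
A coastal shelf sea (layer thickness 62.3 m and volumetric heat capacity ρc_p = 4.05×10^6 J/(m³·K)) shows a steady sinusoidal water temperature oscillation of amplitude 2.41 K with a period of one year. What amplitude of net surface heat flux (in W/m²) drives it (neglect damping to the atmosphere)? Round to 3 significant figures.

121

Areal heat capacity C = ρc_p × D = 4.05×10^6 × 62.3 = 2.52×10^8 J/(m²·K).
ω = 2π / 3.15×10^7 s = 1.99×10^-7 s⁻¹.
Cω = 2.52×10^8 × 1.99×10^-7 = 50.3 W/(m²·K).
F₀ = A × Cω = 2.41 × 50.3 = 121 W/m².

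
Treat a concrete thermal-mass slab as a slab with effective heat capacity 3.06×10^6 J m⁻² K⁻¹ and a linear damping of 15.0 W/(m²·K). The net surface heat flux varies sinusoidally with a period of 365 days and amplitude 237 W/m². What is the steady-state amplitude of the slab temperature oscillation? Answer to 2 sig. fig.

16 K

Areal heat capacity C = 3.06×10^6 J m⁻² K⁻¹ (given).
Angular frequency ω = 2π / T = 2π / 3.15×10^7 s = 1.99×10^-7 s⁻¹.
√((Cω)² + λ²) = √((0.610)² + 15.0²) = 15.0 W/(m²·K).
Amplitude A = F₀ / √((Cω)²+λ²) = 237 / 15.0 = 15.8 K.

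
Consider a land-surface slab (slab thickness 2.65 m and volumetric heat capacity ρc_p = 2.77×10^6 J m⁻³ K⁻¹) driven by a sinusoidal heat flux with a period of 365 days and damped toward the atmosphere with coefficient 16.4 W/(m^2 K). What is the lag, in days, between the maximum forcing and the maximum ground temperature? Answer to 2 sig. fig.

Areal heat capacity C = ρc_p × D = 2.77×10^6 × 2.65 = 7.34×10^6 J/(m²·K).
ω = 2π / 3.15×10^7 s = 1.99×10^-7 s⁻¹.
Phase lag φ = arctan(Cω/λ) = arctan(1.46/16.4) = 0.0889 rad.
Time lag = φ / ω = 0.0889 / 1.99×10^-7 = 4.46×10^5 s = 5.17 days.

5.2 days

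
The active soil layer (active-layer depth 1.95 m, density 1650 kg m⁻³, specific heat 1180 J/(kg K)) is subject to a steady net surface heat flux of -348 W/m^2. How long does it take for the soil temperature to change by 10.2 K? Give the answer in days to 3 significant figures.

Areal heat capacity C = ρ c_p D = 1650 × 1180 × 1.95 = 3.80×10^6 J/(m^2 K).
Time required: Δt = C ΔT / F = 3.80×10^6 × -10.2 / -348 = 1.11×10^5 s.
In days: 1.11×10^5 s / (86400 s/day) = 1.29 days.

1.29 days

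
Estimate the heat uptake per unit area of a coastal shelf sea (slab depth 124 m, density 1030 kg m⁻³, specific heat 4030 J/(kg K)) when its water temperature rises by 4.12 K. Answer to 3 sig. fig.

Areal heat capacity C = ρ c_p D = 1030 × 4030 × 124 = 5.15×10^8 J/(m^2 K).
ΔQ = C ΔT = 5.15×10^8 × 4.12 = 2.12×10^9 J/m².

2.12×10^9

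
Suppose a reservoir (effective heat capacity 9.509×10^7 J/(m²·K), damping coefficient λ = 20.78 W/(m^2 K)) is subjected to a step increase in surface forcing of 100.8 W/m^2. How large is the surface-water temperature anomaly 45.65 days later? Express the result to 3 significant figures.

2.80 K

Areal heat capacity C = 9.509×10^7 J/(m²·K) (given).
τ = C / λ = 9.51×10^7 / 20.78 = 4.58×10^6 s.
Equilibrium anomaly ΔT_eq = F / λ = 100.8 / 20.78 = 4.85 K.
t = 45.65 days = 3.94×10^6 s, so t/τ = 0.862.
ΔT(t) = ΔT_eq (1 − e^(−t/τ)) = 4.85 × (1 − e^−0.862) = 2.80 K.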